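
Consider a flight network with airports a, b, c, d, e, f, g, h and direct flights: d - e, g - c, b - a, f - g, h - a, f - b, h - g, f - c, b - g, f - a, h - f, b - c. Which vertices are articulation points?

Removing e, for instance, still leaves 2 components. No single vertex removal increases the component count — the graph has no articulation points.

none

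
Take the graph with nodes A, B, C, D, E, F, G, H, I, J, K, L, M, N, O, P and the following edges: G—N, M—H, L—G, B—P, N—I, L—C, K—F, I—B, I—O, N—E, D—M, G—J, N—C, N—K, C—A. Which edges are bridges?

A-C, B-I, B-P, D-M, E-N, F-K, G-J, H-M, I-N, I-O, K-N

The edges on the cycle L-G-N-C-L are not bridges since each lies on that cycle.
But removing E—N disconnects E from N; removing I—O disconnects I from O; removing N—K disconnects N from K; removing A—C disconnects A from C — these are bridges.
In total 11 edges are bridges.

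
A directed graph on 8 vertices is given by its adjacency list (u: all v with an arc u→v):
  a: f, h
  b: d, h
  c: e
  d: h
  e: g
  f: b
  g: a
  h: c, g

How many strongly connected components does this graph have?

1

{a, b, c, d, e, f, g, h} are all mutually reachable — one SCC of size 8.
That gives 1 strongly connected component.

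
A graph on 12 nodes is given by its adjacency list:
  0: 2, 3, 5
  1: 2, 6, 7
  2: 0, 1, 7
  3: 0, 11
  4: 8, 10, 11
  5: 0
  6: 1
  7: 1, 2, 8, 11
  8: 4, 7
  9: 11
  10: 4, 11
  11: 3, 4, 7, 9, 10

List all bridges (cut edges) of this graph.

0-5, 1-6, 11-9

The edges on the cycle 7-11-3-0-2-7 are not bridges since each lies on that cycle.
But removing 11-9 disconnects 11 from 9; removing 5-0 disconnects 5 from 0; removing 6-1 disconnects 6 from 1 — these are bridges.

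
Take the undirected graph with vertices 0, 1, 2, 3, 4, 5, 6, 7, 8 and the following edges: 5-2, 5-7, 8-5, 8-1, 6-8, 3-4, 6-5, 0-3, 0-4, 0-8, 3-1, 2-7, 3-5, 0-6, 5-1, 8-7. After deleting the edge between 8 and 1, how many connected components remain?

1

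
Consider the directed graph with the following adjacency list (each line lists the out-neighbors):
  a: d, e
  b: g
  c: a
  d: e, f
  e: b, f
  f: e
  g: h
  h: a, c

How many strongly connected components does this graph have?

1

{a, b, c, d, e, f, g, h} are all mutually reachable — one SCC of size 8.
That gives 1 strongly connected component.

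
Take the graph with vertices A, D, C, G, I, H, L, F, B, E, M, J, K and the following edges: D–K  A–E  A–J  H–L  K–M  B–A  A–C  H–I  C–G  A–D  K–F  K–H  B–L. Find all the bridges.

A-C, A-E, A-J, C-G, F-K, H-I, K-M

The edges on the cycle B-A-D-K-H-L-B are not bridges since each lies on that cycle.
But removing G–C disconnects G from C; removing A–E disconnects A from E; removing A–C disconnects A from C; removing A–J disconnects A from J — these are bridges.
In total 7 edges are bridges.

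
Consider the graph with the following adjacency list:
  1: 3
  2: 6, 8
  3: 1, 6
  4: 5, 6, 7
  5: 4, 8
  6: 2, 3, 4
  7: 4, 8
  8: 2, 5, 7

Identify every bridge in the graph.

1-3, 3-6

The edges on the cycle 5-4-7-8-5 are not bridges since each lies on that cycle.
But removing 1-3 disconnects 1 from 3; removing 3-6 disconnects 3 from 6 — these are bridges.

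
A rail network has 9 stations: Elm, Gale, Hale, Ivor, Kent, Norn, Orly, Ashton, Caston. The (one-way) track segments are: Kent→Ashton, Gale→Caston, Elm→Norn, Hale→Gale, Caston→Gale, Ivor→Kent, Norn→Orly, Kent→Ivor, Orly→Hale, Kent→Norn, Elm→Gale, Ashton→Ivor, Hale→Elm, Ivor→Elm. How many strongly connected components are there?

3

{Elm, Hale, Norn, Orly} are all mutually reachable — one SCC of size 4.
{Ivor, Kent, Ashton} are all mutually reachable — one SCC of size 3.
{Gale, Caston} are all mutually reachable — one SCC of size 2.
That gives 3 strongly connected components.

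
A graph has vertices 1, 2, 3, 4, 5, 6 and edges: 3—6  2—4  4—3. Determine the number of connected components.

5 is isolated — a component by itself.
1 is isolated — a component by itself.
Starting from 2 we can reach 2, 3, 4, 6. That is one component of size 4.
Total: 3 components.

3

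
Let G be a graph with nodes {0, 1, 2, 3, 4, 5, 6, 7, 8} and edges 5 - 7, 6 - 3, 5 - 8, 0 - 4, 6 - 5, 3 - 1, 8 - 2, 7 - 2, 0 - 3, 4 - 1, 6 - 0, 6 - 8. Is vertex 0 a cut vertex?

No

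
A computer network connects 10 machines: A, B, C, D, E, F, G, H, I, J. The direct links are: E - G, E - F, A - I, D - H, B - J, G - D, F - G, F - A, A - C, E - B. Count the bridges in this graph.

7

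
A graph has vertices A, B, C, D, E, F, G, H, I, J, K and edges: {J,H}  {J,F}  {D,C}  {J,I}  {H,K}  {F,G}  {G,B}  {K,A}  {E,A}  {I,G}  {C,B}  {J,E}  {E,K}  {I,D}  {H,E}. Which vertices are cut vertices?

Removing J increases the component count from 1 to 2, so J is a cut vertex.
By contrast removing A leaves 1 component; it is not a cut vertex. No other vertex is a cut vertex either.

J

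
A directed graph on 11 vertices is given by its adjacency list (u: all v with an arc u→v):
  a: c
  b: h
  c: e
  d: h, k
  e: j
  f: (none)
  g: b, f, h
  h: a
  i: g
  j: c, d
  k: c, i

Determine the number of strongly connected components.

2

{a, b, c, d, e, g, h, i, j, k} are all mutually reachable — one SCC of size 10.
{f} is an SCC by itself.
That gives 2 strongly connected components.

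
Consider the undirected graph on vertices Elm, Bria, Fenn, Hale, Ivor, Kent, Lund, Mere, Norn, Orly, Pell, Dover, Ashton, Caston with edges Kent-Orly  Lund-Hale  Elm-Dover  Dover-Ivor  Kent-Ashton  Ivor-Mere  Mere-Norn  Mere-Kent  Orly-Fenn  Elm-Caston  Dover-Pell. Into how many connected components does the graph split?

3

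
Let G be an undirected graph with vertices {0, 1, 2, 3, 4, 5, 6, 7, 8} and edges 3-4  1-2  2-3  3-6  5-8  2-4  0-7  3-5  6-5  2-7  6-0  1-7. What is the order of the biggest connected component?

Starting from 0 we can reach 0, 1, 2, 3, 4, 5, 6, 7, 8. That is one component of size 9.
The largest has 9 vertices.

9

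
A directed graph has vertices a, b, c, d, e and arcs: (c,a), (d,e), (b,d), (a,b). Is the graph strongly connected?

No

There is no directed path from a to c, so the graph is not strongly connected.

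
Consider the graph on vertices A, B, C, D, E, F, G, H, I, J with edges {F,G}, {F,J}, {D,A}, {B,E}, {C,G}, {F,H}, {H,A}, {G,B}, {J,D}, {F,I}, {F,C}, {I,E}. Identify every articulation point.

F

Removing F increases the component count from 1 to 2, so F is a cut vertex.
By contrast removing A leaves 1 component; it is not a cut vertex. No other vertex is a cut vertex either.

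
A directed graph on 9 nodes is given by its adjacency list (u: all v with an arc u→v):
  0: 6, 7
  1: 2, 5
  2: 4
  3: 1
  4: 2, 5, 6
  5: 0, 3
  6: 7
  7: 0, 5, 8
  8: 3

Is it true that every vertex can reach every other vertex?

Yes

From 2 we can reach every vertex (0, 1, 2, 3, 4, 5, 6, 7, 8), and every vertex can reach 2 (0, 1, 2, 3, 4, 5, 6, 7, 8). So the whole graph is one strongly connected component.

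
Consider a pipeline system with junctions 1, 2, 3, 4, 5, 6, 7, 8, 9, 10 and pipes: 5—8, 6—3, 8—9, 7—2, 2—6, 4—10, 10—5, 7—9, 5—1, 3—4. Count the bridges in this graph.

1

The edges on the cycle 7-2-6-3-4-10-5-8-9-7 are not bridges since each lies on that cycle.
But removing 1—5 disconnects 1 from 5 — this is a bridge.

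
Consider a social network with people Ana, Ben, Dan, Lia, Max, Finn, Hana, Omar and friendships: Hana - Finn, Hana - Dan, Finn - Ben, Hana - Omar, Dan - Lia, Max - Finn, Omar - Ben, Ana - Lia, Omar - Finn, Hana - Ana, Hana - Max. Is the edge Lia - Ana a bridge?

After removing Lia - Ana, the path Lia-Dan-Hana-Ana still connects them, so the edge is not a bridge.

No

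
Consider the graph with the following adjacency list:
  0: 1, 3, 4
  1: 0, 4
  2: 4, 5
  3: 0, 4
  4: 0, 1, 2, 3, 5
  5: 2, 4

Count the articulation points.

1

Removing 4 increases the component count from 1 to 2, so 4 is a cut vertex.
By contrast removing 2 leaves 1 component; it is not a cut vertex. No other vertex is a cut vertex either.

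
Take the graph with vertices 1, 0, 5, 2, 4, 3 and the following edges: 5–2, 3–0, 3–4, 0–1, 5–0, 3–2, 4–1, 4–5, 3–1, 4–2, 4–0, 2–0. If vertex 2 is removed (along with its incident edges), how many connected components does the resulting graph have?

With 2 gone, the remaining components are: {0, 1, 3, 4, 5}.
That is 1 component.

1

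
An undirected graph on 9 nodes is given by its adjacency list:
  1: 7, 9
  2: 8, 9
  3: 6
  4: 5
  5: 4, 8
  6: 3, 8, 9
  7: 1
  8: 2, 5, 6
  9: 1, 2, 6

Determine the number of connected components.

Starting from 1 we can reach 1, 2, 3, 4, 5, 6, 7, 8, 9. That is one component of size 9.
Total: 1 component.

1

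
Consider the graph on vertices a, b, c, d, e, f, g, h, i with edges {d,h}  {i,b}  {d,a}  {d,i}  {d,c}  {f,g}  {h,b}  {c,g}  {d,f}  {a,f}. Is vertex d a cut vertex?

Deleting d raises the number of components from 2 to 3, so d is a cut vertex.

Yes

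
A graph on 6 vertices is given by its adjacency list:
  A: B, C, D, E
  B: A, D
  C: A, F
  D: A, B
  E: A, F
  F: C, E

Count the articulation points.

1

Removing A increases the component count from 1 to 2, so A is a cut vertex.
By contrast removing D leaves 1 component; it is not a cut vertex. No other vertex is a cut vertex either.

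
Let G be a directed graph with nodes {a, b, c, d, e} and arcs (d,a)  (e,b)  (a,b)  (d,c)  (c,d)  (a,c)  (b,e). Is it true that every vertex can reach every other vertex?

No

There is no directed path from b to a, so the graph is not strongly connected.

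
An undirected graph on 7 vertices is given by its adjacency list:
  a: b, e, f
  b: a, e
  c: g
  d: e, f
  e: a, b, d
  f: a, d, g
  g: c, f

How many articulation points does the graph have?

2

Removing f increases the component count from 1 to 2, so f is a cut vertex.
Removing g increases the component count from 1 to 2, so g is a cut vertex.
By contrast removing a leaves 1 component; it is not a cut vertex. No other vertex is a cut vertex either.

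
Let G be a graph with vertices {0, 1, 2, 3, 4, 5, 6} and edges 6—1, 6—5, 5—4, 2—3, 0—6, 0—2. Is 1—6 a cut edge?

Yes

Removing 1—6 leaves no path between 1 and 6: the component count goes from 1 to 2. So it is a bridge.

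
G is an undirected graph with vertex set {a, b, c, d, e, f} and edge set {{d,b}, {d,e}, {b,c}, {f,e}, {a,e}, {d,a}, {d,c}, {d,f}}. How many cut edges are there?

The edges on the cycle d-b-c-d are not bridges since each lies on that cycle.
Every edge lies on some cycle, so there are no bridges.

0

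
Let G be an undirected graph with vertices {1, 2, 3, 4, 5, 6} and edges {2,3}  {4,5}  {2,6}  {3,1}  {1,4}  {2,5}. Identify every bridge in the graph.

The edges on the cycle 2-3-1-4-5-2 are not bridges since each lies on that cycle.
But removing 2—6 disconnects 2 from 6 — this is a bridge.

2-6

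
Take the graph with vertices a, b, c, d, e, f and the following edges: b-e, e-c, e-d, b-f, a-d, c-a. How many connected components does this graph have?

Starting from a we can reach a, b, c, d, e, f. That is one component of size 6.
Total: 1 component.

1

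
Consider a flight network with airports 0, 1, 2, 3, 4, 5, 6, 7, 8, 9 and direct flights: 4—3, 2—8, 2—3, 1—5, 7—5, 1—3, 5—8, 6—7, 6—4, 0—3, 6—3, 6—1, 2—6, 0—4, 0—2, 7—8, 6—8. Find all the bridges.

The edges on the cycle 7-5-8-7 are not bridges since each lies on that cycle.
Every edge lies on some cycle, so there are no bridges.

none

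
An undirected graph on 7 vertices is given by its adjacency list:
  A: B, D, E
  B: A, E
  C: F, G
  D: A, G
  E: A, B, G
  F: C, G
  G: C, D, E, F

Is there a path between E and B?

Yes

From E we can reach A, B, C, D, E, F, G, which includes B.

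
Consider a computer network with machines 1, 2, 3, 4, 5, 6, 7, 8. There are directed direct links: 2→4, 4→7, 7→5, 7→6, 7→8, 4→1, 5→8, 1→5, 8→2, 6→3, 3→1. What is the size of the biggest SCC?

{1, 2, 3, 4, 5, 6, 7, 8} are all mutually reachable — one SCC of size 8.
The largest has 8 vertices.

8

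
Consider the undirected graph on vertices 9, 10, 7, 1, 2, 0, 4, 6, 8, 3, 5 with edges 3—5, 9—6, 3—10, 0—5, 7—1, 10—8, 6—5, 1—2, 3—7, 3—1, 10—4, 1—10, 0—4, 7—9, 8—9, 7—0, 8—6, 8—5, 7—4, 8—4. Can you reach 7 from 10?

Yes

From 10 we can reach 0, 1, 2, 3, 4, 5, 6, 7, 8, 9, 10, which includes 7.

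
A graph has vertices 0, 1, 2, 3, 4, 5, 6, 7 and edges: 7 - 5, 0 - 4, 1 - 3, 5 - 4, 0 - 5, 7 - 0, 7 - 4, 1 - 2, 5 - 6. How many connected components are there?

Starting from 1 we can reach 1, 2, 3. That is one component of size 3.
Starting from 0 we can reach 0, 4, 5, 6, 7. That is one component of size 5.
Total: 2 components.

2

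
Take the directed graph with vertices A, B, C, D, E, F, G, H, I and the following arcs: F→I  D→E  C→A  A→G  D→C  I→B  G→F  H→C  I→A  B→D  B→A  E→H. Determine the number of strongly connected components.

1

{A, B, C, D, E, F, G, H, I} are all mutually reachable — one SCC of size 9.
That gives 1 strongly connected component.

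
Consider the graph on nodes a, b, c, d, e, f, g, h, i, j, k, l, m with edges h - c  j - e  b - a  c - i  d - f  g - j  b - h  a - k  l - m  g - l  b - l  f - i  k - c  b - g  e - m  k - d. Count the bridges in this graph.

0

The edges on the cycle k-d-f-i-c-k are not bridges since each lies on that cycle.
Every edge lies on some cycle, so there are no bridges.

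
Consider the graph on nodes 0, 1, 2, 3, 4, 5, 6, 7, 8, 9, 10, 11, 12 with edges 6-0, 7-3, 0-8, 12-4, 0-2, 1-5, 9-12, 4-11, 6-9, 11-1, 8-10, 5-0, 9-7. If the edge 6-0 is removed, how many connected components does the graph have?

1

6 and 0 are still connected via 6-9-12-4-11-1-5-0, so the component count stays at 1.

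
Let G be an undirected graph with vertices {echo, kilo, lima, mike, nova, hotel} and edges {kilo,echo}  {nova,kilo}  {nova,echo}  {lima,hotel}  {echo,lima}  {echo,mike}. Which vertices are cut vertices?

Removing echo increases the component count from 1 to 3, so echo is a cut vertex.
Removing lima increases the component count from 1 to 2, so lima is a cut vertex.
By contrast removing nova leaves 1 component; it is not a cut vertex. No other vertex is a cut vertex either.

echo, lima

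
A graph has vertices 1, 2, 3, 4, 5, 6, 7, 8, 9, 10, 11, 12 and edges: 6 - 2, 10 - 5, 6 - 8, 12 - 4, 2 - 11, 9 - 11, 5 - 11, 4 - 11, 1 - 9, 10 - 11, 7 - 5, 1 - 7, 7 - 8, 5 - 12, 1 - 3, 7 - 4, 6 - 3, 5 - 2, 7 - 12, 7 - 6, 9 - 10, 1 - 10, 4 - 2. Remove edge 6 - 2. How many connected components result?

1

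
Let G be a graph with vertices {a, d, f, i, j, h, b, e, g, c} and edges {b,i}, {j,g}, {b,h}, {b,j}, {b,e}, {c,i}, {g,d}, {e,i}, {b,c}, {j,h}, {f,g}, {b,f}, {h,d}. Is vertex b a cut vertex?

Yes

Deleting b raises the number of components from 2 to 3, so b is a cut vertex.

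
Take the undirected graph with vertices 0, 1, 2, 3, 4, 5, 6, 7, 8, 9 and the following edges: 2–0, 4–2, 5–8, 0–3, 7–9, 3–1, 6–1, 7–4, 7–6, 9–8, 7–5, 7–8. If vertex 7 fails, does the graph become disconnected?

Yes

Deleting 7 raises the number of components from 1 to 2, so 7 is a cut vertex.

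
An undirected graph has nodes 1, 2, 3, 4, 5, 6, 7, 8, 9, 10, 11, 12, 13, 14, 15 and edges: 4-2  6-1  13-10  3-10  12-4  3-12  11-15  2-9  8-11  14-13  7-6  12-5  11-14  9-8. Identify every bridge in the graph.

The edges on the cycle 3-12-4-2-9-8-11-14-13-10-3 are not bridges since each lies on that cycle.
But removing 12-5 disconnects 12 from 5; removing 7-6 disconnects 7 from 6; removing 15-11 disconnects 15 from 11; removing 6-1 disconnects 6 from 1 — these are bridges.

1-6, 11-15, 12-5, 6-7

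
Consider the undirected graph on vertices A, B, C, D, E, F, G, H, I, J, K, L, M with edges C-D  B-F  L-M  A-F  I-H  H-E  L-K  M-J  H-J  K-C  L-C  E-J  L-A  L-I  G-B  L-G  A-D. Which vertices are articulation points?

L

Removing L increases the component count from 1 to 2, so L is a cut vertex.
By contrast removing G leaves 1 component; it is not a cut vertex. No other vertex is a cut vertex either.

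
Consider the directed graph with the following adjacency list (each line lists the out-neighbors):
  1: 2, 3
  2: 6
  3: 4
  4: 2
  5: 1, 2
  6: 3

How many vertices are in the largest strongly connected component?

4

{2, 3, 4, 6} are all mutually reachable — one SCC of size 4.
{5} is an SCC by itself.
{1} is an SCC by itself.
The largest has 4 vertices.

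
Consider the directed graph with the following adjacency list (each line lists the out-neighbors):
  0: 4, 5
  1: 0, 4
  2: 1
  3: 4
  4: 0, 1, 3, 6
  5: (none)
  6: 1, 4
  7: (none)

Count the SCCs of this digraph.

4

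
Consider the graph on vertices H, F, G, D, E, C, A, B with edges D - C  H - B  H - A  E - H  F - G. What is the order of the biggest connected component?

Starting from F we can reach F, G. That is one component of size 2.
Starting from C we can reach C, D. That is one component of size 2.
Starting from A we can reach A, B, E, H. That is one component of size 4.
The largest has 4 vertices.

4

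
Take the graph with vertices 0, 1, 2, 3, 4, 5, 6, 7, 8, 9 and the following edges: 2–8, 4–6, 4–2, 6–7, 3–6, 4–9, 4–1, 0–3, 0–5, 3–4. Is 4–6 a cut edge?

No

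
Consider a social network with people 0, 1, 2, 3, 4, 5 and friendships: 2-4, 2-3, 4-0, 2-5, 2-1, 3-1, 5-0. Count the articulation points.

Removing 2 increases the component count from 1 to 2, so 2 is a cut vertex.
By contrast removing 3 leaves 1 component; it is not a cut vertex. No other vertex is a cut vertex either.

1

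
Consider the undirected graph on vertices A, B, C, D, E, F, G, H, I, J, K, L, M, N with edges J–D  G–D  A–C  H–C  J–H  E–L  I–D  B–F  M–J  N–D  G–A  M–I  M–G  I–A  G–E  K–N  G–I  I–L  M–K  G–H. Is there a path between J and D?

Yes

From J we can reach A, C, D, E, G, H, I, J, K, L, M, N, which includes D.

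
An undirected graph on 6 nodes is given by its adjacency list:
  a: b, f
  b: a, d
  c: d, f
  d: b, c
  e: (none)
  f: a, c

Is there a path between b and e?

No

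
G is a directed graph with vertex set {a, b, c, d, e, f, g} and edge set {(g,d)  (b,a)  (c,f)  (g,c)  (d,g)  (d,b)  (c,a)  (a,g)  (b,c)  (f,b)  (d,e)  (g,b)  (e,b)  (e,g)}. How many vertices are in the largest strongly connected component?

7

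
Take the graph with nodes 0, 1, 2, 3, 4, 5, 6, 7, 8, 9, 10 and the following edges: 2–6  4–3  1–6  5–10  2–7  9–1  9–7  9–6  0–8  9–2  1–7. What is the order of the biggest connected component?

5

Starting from 3 we can reach 3, 4. That is one component of size 2.
Starting from 5 we can reach 5, 10. That is one component of size 2.
Starting from 0 we can reach 0, 8. That is one component of size 2.
Starting from 1 we can reach 1, 2, 6, 7, 9. That is one component of size 5.
The largest has 5 vertices.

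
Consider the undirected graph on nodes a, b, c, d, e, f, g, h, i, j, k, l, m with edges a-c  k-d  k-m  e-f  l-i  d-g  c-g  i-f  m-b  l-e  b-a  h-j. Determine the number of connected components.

3

Starting from h we can reach h, j. That is one component of size 2.
Starting from e we can reach e, f, i, l. That is one component of size 4.
Starting from a we can reach a, b, c, d, g, k, m. That is one component of size 7.
Total: 3 components.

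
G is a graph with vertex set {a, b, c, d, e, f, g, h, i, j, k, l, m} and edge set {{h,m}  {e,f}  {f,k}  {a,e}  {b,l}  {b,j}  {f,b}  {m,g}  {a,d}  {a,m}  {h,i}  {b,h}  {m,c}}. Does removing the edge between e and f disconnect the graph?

No

After removing e—f, the path e-a-m-h-b-f still connects them, so the edge is not a bridge.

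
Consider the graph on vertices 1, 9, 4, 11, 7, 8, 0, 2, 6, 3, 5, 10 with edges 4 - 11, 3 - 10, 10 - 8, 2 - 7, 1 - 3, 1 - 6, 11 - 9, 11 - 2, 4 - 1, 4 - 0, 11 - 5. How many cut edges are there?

removing 11 - 4 disconnects 11 from 4; removing 2 - 7 disconnects 2 from 7; removing 11 - 5 disconnects 11 from 5; removing 4 - 1 disconnects 4 from 1 — these are bridges.
In total 11 edges are bridges.

11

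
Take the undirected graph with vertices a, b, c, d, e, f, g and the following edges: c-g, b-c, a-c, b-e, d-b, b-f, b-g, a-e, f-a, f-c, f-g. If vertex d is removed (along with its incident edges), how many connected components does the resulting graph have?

1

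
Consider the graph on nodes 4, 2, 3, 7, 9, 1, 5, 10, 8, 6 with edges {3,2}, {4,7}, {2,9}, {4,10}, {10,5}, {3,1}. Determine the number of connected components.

6 is isolated — a component by itself.
8 is isolated — a component by itself.
Starting from 4 we can reach 4, 5, 7, 10. That is one component of size 4.
Starting from 1 we can reach 1, 2, 3, 9. That is one component of size 4.
Total: 4 components.

4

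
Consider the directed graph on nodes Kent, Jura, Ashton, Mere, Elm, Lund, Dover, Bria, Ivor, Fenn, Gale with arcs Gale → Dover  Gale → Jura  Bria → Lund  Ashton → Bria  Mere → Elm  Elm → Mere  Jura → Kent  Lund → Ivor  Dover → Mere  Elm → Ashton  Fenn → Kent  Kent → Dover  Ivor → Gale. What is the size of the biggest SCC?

{Elm, Bria, Gale, Ivor, Jura, Kent, Lund, Mere, Dover, Ashton} are all mutually reachable — one SCC of size 10.
{Fenn} is an SCC by itself.
The largest has 10 vertices.

10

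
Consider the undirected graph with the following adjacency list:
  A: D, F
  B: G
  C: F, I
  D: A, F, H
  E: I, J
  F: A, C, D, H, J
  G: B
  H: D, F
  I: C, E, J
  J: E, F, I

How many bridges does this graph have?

The edges on the cycle F-C-I-E-J-F are not bridges since each lies on that cycle.
But removing B-G disconnects B from G — this is a bridge.

1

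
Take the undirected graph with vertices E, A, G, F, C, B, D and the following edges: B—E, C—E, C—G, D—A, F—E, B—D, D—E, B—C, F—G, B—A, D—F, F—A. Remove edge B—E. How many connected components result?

1

B and E are still connected via B-D-E, so the component count stays at 1.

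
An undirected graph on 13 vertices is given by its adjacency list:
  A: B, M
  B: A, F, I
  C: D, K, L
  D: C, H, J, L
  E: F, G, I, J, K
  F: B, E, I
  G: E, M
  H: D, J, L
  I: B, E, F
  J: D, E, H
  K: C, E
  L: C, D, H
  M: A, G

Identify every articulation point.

Removing E increases the component count from 1 to 2, so E is a cut vertex.
By contrast removing C leaves 1 component; it is not a cut vertex. No other vertex is a cut vertex either.

E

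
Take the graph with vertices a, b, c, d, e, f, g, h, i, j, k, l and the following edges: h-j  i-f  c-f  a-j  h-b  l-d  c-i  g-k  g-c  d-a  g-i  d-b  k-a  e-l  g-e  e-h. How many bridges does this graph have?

The edges on the cycle e-l-d-b-h-e are not bridges since each lies on that cycle.
Every edge lies on some cycle, so there are no bridges.

0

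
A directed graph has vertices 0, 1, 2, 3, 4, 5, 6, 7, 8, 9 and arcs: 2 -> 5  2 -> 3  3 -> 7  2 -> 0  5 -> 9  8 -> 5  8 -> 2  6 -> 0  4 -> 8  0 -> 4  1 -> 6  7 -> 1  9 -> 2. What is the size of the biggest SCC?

{0, 1, 2, 3, 4, 5, 6, 7, 8, 9} are all mutually reachable — one SCC of size 10.
The largest has 10 vertices.

10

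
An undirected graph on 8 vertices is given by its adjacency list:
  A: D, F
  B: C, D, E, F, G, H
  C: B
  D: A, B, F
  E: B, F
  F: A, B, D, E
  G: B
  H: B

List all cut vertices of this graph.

B

Removing B increases the component count from 1 to 4, so B is a cut vertex.
By contrast removing G leaves 1 component; it is not a cut vertex. No other vertex is a cut vertex either.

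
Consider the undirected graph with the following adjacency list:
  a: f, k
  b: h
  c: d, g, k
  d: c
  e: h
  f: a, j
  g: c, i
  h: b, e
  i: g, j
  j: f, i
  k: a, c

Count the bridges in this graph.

3

The edges on the cycle a-f-j-i-g-c-k-a are not bridges since each lies on that cycle.
But removing e-h disconnects e from h; removing h-b disconnects h from b; removing c-d disconnects c from d — these are bridges.
That makes 3 bridges.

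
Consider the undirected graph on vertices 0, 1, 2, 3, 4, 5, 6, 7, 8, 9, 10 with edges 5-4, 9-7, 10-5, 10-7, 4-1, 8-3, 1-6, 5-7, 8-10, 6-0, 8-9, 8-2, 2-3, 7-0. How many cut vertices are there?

1

Removing 8 increases the component count from 1 to 2, so 8 is a cut vertex.
By contrast removing 9 leaves 1 component; it is not a cut vertex. No other vertex is a cut vertex either.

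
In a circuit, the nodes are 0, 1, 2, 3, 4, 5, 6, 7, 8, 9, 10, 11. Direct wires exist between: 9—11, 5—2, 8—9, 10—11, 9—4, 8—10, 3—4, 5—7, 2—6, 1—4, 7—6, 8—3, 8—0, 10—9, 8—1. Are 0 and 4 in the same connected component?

From 0 we can reach 0, 1, 3, 4, 8, 9, 10, 11, which includes 4.

Yes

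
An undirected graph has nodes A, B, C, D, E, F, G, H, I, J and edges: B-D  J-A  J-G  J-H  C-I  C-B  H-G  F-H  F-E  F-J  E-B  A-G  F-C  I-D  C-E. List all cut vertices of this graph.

F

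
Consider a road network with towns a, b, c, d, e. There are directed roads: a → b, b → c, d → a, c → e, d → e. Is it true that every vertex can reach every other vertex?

No

There is no directed path from c to d, so the graph is not strongly connected.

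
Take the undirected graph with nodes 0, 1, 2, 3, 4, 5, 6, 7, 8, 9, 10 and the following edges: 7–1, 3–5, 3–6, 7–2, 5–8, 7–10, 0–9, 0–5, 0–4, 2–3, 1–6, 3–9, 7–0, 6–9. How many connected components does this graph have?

Starting from 0 we can reach 0, 1, 2, 3, 4, 5, 6, 7, 8, 9, 10. That is one component of size 11.
Total: 1 component.

1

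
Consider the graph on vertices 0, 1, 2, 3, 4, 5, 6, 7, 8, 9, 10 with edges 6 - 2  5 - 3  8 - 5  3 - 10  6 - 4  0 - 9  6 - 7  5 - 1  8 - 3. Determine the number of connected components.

3

Starting from 0 we can reach 0, 9. That is one component of size 2.
Starting from 2 we can reach 2, 4, 6, 7. That is one component of size 4.
Starting from 1 we can reach 1, 3, 5, 8, 10. That is one component of size 5.
Total: 3 components.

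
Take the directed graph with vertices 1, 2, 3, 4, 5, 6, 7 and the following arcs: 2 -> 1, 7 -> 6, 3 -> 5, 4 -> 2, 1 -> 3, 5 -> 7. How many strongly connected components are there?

{1} is an SCC by itself.
{7} is an SCC by itself.
{6} is an SCC by itself.
{2} is an SCC by itself.
{3} is an SCC by itself.
(and 2 more singleton SCCs)
That gives 7 strongly connected components.

7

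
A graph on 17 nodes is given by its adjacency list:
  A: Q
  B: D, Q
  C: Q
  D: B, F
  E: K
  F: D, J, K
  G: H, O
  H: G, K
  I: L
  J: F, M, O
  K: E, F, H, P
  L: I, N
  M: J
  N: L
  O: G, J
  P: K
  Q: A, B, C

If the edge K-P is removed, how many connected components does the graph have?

Before removal there are 2 components.
K-P is a bridge — removing it separates K's side from P's side.
After removal: 3 components.

3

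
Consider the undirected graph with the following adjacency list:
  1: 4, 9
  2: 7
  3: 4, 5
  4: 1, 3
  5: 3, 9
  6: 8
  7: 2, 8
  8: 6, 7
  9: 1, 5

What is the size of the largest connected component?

5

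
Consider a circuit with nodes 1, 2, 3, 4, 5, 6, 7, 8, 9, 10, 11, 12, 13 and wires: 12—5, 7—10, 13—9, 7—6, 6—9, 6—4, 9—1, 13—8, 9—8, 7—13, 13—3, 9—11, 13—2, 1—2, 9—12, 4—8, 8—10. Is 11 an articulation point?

No

Deleting 11 leaves 1 component (was 1), so 11 is not a cut vertex.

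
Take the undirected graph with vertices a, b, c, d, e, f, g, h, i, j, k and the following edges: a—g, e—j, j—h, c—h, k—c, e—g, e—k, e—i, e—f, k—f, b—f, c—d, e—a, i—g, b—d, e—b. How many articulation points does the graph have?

Removing e increases the component count from 1 to 2, so e is a cut vertex.
By contrast removing f leaves 1 component; it is not a cut vertex. No other vertex is a cut vertex either.

1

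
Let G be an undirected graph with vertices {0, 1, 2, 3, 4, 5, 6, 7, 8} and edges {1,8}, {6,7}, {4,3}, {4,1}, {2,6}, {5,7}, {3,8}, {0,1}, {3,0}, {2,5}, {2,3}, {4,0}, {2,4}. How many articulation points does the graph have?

1

Removing 2 increases the component count from 1 to 2, so 2 is a cut vertex.
By contrast removing 6 leaves 1 component; it is not a cut vertex. No other vertex is a cut vertex either.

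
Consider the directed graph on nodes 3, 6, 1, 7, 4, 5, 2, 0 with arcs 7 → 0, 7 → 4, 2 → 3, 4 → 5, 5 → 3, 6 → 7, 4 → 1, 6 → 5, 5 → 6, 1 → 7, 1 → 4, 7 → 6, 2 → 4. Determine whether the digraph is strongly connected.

No

There is no directed path from 7 to 2, so the graph is not strongly connected.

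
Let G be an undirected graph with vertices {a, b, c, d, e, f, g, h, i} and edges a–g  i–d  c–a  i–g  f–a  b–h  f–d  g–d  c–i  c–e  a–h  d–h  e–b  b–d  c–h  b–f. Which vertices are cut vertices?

none

Removing h, for instance, still leaves 1 component. No single vertex removal increases the component count — the graph has no articulation points.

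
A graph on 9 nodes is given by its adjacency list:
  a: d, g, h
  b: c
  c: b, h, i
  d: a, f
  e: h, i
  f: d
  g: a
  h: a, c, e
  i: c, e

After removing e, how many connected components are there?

1

With e gone, the remaining components are: {a, b, c, d, f, g, h, i}.
That is 1 component.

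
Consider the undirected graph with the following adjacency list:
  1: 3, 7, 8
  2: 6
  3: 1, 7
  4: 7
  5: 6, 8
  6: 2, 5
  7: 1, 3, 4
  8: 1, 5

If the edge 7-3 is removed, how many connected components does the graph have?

7 and 3 are still connected via 7-1-3, so the component count stays at 1.

1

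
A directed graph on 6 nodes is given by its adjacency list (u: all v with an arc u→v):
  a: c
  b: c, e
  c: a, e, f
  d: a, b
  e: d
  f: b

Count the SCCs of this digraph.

{a, b, c, d, e, f} are all mutually reachable — one SCC of size 6.
That gives 1 strongly connected component.

1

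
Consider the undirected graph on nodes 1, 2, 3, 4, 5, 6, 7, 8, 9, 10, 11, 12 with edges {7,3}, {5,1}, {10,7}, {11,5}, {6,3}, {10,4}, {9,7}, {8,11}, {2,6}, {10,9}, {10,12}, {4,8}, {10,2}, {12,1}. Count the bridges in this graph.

0

The edges on the cycle 10-4-8-11-5-1-12-10 are not bridges since each lies on that cycle.
Every edge lies on some cycle, so there are no bridges.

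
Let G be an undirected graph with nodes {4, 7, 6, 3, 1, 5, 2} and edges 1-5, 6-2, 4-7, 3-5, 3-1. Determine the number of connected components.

3

Starting from 2 we can reach 2, 6. That is one component of size 2.
Starting from 4 we can reach 4, 7. That is one component of size 2.
Starting from 1 we can reach 1, 3, 5. That is one component of size 3.
Total: 3 components.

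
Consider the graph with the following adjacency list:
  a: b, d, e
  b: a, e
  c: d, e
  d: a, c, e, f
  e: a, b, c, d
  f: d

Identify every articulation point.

d

Removing d increases the component count from 1 to 2, so d is a cut vertex.
By contrast removing b leaves 1 component; it is not a cut vertex. No other vertex is a cut vertex either.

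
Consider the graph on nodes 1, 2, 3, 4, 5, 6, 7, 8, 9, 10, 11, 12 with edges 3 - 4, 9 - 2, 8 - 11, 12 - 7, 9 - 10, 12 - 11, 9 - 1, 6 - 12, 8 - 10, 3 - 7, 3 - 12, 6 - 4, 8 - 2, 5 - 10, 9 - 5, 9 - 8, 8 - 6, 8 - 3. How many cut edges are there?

The edges on the cycle 8-6-4-3-8 are not bridges since each lies on that cycle.
But removing 9 - 1 disconnects 9 from 1 — this is a bridge.

1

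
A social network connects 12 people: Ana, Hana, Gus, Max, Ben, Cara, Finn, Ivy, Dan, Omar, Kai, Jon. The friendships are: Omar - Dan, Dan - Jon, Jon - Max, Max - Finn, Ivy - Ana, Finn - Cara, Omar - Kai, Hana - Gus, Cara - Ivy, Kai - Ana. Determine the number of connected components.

3

Ben is isolated — a component by itself.
Starting from Gus we can reach Gus, Hana. That is one component of size 2.
Starting from Ana we can reach Ana, Dan, Ivy, Jon, Kai, Max, Cara, Finn, Omar. That is one component of size 9.
Total: 3 components.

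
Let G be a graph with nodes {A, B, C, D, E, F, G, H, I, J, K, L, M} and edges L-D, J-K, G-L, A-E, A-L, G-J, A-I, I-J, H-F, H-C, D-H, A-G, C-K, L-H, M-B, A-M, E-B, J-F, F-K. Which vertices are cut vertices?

A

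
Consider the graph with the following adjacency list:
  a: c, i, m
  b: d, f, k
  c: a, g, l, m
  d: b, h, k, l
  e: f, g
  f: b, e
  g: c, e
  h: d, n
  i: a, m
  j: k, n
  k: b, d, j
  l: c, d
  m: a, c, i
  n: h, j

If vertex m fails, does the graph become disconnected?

Deleting m leaves 1 component (was 1) (its neighbors a, c, i remain connected to each other), so m is not a cut vertex.

No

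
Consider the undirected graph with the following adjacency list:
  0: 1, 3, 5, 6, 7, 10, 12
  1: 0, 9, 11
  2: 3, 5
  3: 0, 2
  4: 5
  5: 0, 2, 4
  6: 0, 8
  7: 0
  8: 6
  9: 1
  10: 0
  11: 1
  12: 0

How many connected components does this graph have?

Starting from 0 we can reach 0, 1, 2, 3, 4, 5, 6, 7, 8, 9, 10, 11, 12. That is one component of size 13.
Total: 1 component.

1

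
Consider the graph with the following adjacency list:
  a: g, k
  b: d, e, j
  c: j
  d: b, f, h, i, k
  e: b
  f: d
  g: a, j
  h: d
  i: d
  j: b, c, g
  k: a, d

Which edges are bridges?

b-e, c-j, d-f, d-h, d-i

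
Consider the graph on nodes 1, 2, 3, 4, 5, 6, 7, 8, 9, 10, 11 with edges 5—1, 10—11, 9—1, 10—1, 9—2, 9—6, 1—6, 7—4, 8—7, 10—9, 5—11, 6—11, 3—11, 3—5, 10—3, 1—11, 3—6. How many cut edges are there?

The edges on the cycle 10-3-5-1-9-10 are not bridges since each lies on that cycle.
But removing 2—9 disconnects 2 from 9; removing 8—7 disconnects 8 from 7; removing 7—4 disconnects 7 from 4 — these are bridges.
That makes 3 bridges.

3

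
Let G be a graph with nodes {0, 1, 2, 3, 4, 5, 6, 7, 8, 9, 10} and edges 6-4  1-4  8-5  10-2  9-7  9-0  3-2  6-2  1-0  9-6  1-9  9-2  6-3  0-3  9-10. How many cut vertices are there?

Removing 9 increases the component count from 2 to 3, so 9 is a cut vertex.
By contrast removing 0 leaves 2 components; it is not a cut vertex. No other vertex is a cut vertex either.

1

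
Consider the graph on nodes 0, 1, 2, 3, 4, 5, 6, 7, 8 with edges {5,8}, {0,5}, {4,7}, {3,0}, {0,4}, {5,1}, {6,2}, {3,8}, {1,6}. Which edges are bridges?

0-4, 1-5, 1-6, 2-6, 4-7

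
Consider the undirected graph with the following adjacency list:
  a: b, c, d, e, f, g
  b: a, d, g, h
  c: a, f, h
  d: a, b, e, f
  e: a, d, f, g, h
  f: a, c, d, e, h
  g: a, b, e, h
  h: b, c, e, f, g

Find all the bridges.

The edges on the cycle h-b-g-h are not bridges since each lies on that cycle.
Every edge lies on some cycle, so there are no bridges.

none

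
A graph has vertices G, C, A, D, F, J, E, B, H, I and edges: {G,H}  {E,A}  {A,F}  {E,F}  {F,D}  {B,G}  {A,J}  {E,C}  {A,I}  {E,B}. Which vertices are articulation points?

Removing A increases the component count from 1 to 3, so A is a cut vertex.
Removing B increases the component count from 1 to 2, so B is a cut vertex.
Removing E increases the component count from 1 to 3, so E is a cut vertex.
Likewise F, G are cut vertices.
By contrast removing J leaves 1 component; it is not a cut vertex. No other vertex is a cut vertex either.

A, B, E, F, G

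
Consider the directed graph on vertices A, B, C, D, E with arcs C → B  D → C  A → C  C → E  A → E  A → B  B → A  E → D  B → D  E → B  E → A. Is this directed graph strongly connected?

From A we can reach every vertex (A, B, C, D, E), and every vertex can reach A (A, B, C, D, E). So the whole graph is one strongly connected component.

Yes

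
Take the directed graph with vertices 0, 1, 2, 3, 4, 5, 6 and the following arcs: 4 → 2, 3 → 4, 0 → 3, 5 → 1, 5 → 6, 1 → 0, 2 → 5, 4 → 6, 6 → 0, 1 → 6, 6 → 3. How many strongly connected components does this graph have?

{0, 1, 2, 3, 4, 5, 6} are all mutually reachable — one SCC of size 7.
That gives 1 strongly connected component.

1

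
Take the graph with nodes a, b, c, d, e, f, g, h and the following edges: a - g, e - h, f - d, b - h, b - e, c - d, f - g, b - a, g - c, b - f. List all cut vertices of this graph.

Removing b increases the component count from 1 to 2, so b is a cut vertex.
By contrast removing f leaves 1 component; it is not a cut vertex. No other vertex is a cut vertex either.

b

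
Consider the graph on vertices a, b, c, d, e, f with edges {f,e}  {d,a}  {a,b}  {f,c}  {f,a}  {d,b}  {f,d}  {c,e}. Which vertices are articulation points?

f

Removing f increases the component count from 1 to 2, so f is a cut vertex.
By contrast removing c leaves 1 component; it is not a cut vertex. No other vertex is a cut vertex either.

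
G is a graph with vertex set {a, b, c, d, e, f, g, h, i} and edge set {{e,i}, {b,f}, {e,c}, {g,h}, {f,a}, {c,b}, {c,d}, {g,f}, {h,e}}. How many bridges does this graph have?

The edges on the cycle g-h-e-c-b-f-g are not bridges since each lies on that cycle.
But removing i-e disconnects i from e; removing c-d disconnects c from d; removing f-a disconnects f from a — these are bridges.
That makes 3 bridges.

3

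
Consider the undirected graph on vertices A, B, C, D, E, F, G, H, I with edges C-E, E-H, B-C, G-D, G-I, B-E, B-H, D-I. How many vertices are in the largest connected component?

A is isolated — a component by itself.
F is isolated — a component by itself.
Starting from D we can reach D, G, I. That is one component of size 3.
Starting from B we can reach B, C, E, H. That is one component of size 4.
The largest has 4 vertices.

4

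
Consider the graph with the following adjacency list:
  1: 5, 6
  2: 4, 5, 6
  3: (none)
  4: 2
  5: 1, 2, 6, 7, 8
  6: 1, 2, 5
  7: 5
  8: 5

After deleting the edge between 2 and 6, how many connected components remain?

2

2 and 6 are still connected via 2-5-6, so the component count stays at 2.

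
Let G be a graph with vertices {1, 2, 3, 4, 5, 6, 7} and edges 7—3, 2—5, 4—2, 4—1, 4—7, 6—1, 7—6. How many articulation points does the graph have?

3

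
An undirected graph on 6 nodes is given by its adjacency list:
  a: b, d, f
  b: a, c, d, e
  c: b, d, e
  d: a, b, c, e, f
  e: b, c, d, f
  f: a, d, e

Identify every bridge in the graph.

none

The edges on the cycle d-e-f-d are not bridges since each lies on that cycle.
Every edge lies on some cycle, so there are no bridges.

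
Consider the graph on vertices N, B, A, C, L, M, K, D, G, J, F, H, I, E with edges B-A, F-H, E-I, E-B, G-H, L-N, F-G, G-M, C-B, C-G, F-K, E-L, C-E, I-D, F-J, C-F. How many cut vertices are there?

7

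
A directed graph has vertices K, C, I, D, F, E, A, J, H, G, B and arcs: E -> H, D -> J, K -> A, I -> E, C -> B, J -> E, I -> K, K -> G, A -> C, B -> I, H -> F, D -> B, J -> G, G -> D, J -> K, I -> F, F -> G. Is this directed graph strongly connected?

Yes

From F we can reach every vertex (A, B, C, D, E, F, G, H, I, J, K), and every vertex can reach F (A, B, C, D, E, F, G, H, I, J, K). So the whole graph is one strongly connected component.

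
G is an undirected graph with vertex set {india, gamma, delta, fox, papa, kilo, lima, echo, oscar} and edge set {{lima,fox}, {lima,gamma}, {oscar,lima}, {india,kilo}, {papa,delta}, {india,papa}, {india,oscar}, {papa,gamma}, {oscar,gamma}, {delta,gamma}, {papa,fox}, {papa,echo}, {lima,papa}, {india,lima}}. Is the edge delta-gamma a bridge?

No

After removing delta-gamma, the path delta-papa-gamma still connects them, so the edge is not a bridge.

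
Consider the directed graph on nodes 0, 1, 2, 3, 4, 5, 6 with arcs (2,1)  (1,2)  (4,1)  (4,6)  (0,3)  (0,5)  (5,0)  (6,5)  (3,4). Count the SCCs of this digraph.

2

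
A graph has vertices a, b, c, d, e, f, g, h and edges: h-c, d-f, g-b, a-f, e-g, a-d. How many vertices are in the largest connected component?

Starting from c we can reach c, h. That is one component of size 2.
Starting from a we can reach a, d, f. That is one component of size 3.
Starting from b we can reach b, e, g. That is one component of size 3.
The largest has 3 vertices.

3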